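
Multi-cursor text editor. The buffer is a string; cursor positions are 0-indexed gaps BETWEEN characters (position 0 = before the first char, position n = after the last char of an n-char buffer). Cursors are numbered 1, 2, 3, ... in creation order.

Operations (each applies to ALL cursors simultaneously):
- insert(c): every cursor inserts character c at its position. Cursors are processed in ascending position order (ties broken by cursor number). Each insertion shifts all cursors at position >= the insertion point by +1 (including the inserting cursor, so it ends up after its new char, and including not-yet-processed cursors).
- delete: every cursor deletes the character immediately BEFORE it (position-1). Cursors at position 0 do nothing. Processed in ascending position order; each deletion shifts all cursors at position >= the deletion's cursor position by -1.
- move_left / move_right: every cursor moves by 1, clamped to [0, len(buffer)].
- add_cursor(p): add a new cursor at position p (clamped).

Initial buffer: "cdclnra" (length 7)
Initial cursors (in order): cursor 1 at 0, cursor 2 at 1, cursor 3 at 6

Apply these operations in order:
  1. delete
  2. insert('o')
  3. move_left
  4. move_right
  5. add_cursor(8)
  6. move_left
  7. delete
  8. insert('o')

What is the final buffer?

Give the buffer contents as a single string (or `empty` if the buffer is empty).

After op 1 (delete): buffer="dclna" (len 5), cursors c1@0 c2@0 c3@4, authorship .....
After op 2 (insert('o')): buffer="oodclnoa" (len 8), cursors c1@2 c2@2 c3@7, authorship 12....3.
After op 3 (move_left): buffer="oodclnoa" (len 8), cursors c1@1 c2@1 c3@6, authorship 12....3.
After op 4 (move_right): buffer="oodclnoa" (len 8), cursors c1@2 c2@2 c3@7, authorship 12....3.
After op 5 (add_cursor(8)): buffer="oodclnoa" (len 8), cursors c1@2 c2@2 c3@7 c4@8, authorship 12....3.
After op 6 (move_left): buffer="oodclnoa" (len 8), cursors c1@1 c2@1 c3@6 c4@7, authorship 12....3.
After op 7 (delete): buffer="odcla" (len 5), cursors c1@0 c2@0 c3@4 c4@4, authorship 2....
After op 8 (insert('o')): buffer="ooodclooa" (len 9), cursors c1@2 c2@2 c3@8 c4@8, authorship 122...34.

Answer: ooodclooa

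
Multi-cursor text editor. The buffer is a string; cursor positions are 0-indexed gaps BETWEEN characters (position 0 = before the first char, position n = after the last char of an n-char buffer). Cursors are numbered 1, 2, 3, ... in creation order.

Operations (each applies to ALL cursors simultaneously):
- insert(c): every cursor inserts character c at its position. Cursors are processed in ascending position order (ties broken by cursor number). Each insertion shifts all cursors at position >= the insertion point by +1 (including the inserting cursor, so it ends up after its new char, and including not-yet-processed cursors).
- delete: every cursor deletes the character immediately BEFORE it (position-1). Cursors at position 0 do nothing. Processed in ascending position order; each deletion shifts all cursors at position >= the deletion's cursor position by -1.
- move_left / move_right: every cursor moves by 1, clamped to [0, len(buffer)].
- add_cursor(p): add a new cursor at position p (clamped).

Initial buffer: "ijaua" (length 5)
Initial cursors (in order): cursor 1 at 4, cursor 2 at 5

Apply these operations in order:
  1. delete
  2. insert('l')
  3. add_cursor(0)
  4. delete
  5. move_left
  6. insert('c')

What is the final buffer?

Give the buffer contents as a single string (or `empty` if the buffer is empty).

After op 1 (delete): buffer="ija" (len 3), cursors c1@3 c2@3, authorship ...
After op 2 (insert('l')): buffer="ijall" (len 5), cursors c1@5 c2@5, authorship ...12
After op 3 (add_cursor(0)): buffer="ijall" (len 5), cursors c3@0 c1@5 c2@5, authorship ...12
After op 4 (delete): buffer="ija" (len 3), cursors c3@0 c1@3 c2@3, authorship ...
After op 5 (move_left): buffer="ija" (len 3), cursors c3@0 c1@2 c2@2, authorship ...
After op 6 (insert('c')): buffer="cijcca" (len 6), cursors c3@1 c1@5 c2@5, authorship 3..12.

Answer: cijcca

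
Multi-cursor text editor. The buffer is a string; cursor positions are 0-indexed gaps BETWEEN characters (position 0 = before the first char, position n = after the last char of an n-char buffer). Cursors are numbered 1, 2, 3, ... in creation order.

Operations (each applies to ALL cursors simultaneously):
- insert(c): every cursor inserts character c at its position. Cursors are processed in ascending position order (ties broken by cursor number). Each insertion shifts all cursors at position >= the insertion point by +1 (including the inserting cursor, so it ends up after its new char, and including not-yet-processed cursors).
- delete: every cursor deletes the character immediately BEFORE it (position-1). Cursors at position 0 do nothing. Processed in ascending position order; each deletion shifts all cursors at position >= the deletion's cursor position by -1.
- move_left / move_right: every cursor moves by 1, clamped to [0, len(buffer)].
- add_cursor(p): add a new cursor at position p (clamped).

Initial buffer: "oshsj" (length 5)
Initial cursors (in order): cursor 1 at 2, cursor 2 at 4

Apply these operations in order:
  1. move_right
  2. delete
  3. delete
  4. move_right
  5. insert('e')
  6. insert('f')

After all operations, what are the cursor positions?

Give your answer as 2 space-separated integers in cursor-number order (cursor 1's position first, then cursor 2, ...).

Answer: 5 5

Derivation:
After op 1 (move_right): buffer="oshsj" (len 5), cursors c1@3 c2@5, authorship .....
After op 2 (delete): buffer="oss" (len 3), cursors c1@2 c2@3, authorship ...
After op 3 (delete): buffer="o" (len 1), cursors c1@1 c2@1, authorship .
After op 4 (move_right): buffer="o" (len 1), cursors c1@1 c2@1, authorship .
After op 5 (insert('e')): buffer="oee" (len 3), cursors c1@3 c2@3, authorship .12
After op 6 (insert('f')): buffer="oeeff" (len 5), cursors c1@5 c2@5, authorship .1212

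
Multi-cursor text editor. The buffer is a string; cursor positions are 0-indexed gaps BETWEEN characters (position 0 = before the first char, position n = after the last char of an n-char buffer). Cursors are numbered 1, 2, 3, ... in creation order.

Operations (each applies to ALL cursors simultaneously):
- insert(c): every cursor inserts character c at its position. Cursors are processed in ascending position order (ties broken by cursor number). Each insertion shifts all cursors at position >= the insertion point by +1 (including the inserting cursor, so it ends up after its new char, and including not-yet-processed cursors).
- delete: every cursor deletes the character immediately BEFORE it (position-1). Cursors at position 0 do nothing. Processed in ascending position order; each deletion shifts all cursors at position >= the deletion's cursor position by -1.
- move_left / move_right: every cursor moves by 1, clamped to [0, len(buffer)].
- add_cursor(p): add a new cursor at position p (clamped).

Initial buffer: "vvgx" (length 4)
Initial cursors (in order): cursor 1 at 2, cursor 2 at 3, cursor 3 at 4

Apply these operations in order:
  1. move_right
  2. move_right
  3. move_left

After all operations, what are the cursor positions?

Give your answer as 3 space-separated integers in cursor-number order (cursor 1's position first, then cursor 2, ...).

Answer: 3 3 3

Derivation:
After op 1 (move_right): buffer="vvgx" (len 4), cursors c1@3 c2@4 c3@4, authorship ....
After op 2 (move_right): buffer="vvgx" (len 4), cursors c1@4 c2@4 c3@4, authorship ....
After op 3 (move_left): buffer="vvgx" (len 4), cursors c1@3 c2@3 c3@3, authorship ....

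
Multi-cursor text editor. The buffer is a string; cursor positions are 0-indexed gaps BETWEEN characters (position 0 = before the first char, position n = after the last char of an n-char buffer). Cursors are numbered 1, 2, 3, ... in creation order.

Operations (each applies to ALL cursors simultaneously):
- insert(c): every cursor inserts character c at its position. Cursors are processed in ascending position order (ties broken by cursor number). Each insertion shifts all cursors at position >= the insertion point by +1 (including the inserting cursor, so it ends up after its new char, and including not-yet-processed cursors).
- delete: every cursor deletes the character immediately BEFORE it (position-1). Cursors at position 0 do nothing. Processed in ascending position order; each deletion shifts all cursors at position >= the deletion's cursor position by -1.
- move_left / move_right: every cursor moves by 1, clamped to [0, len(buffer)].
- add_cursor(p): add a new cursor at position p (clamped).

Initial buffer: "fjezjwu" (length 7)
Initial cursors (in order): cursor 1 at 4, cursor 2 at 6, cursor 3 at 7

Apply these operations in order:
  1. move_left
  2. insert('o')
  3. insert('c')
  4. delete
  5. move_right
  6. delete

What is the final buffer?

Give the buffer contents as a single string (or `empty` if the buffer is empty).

Answer: fjeojoo

Derivation:
After op 1 (move_left): buffer="fjezjwu" (len 7), cursors c1@3 c2@5 c3@6, authorship .......
After op 2 (insert('o')): buffer="fjeozjowou" (len 10), cursors c1@4 c2@7 c3@9, authorship ...1..2.3.
After op 3 (insert('c')): buffer="fjeoczjocwocu" (len 13), cursors c1@5 c2@9 c3@12, authorship ...11..22.33.
After op 4 (delete): buffer="fjeozjowou" (len 10), cursors c1@4 c2@7 c3@9, authorship ...1..2.3.
After op 5 (move_right): buffer="fjeozjowou" (len 10), cursors c1@5 c2@8 c3@10, authorship ...1..2.3.
After op 6 (delete): buffer="fjeojoo" (len 7), cursors c1@4 c2@6 c3@7, authorship ...1.23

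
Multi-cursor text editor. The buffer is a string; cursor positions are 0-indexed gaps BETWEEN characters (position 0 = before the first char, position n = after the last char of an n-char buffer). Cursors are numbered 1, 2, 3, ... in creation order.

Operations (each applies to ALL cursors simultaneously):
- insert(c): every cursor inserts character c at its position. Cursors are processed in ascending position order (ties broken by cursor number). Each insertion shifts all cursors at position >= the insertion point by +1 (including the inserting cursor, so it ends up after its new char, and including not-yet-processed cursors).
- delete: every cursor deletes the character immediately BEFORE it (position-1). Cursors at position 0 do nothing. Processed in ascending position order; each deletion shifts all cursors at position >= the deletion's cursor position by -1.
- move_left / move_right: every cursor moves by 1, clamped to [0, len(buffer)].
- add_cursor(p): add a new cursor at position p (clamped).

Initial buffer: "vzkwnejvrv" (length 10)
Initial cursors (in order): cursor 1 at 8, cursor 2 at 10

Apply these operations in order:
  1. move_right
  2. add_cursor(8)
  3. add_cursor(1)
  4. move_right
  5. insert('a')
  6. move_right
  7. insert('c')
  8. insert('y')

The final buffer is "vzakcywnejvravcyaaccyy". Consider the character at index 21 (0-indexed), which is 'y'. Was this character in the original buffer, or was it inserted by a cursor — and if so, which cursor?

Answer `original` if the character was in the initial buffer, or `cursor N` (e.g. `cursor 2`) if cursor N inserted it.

Answer: cursor 2

Derivation:
After op 1 (move_right): buffer="vzkwnejvrv" (len 10), cursors c1@9 c2@10, authorship ..........
After op 2 (add_cursor(8)): buffer="vzkwnejvrv" (len 10), cursors c3@8 c1@9 c2@10, authorship ..........
After op 3 (add_cursor(1)): buffer="vzkwnejvrv" (len 10), cursors c4@1 c3@8 c1@9 c2@10, authorship ..........
After op 4 (move_right): buffer="vzkwnejvrv" (len 10), cursors c4@2 c3@9 c1@10 c2@10, authorship ..........
After op 5 (insert('a')): buffer="vzakwnejvravaa" (len 14), cursors c4@3 c3@11 c1@14 c2@14, authorship ..4.......3.12
After op 6 (move_right): buffer="vzakwnejvravaa" (len 14), cursors c4@4 c3@12 c1@14 c2@14, authorship ..4.......3.12
After op 7 (insert('c')): buffer="vzakcwnejvravcaacc" (len 18), cursors c4@5 c3@14 c1@18 c2@18, authorship ..4.4......3.31212
After op 8 (insert('y')): buffer="vzakcywnejvravcyaaccyy" (len 22), cursors c4@6 c3@16 c1@22 c2@22, authorship ..4.44......3.33121212
Authorship (.=original, N=cursor N): . . 4 . 4 4 . . . . . . 3 . 3 3 1 2 1 2 1 2
Index 21: author = 2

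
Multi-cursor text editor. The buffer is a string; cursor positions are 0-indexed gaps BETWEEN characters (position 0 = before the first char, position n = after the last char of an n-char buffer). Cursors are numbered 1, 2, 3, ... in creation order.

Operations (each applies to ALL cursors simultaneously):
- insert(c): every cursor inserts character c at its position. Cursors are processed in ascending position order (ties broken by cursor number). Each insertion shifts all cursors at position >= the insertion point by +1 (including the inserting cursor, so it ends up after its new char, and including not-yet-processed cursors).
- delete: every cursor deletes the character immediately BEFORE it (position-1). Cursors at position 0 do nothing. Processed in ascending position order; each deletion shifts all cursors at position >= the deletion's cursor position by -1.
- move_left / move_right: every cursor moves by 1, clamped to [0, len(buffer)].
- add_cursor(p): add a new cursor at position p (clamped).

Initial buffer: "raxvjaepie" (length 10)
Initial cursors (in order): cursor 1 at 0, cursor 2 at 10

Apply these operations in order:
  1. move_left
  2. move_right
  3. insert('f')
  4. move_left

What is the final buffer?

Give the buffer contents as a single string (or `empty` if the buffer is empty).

Answer: rfaxvjaepief

Derivation:
After op 1 (move_left): buffer="raxvjaepie" (len 10), cursors c1@0 c2@9, authorship ..........
After op 2 (move_right): buffer="raxvjaepie" (len 10), cursors c1@1 c2@10, authorship ..........
After op 3 (insert('f')): buffer="rfaxvjaepief" (len 12), cursors c1@2 c2@12, authorship .1.........2
After op 4 (move_left): buffer="rfaxvjaepief" (len 12), cursors c1@1 c2@11, authorship .1.........2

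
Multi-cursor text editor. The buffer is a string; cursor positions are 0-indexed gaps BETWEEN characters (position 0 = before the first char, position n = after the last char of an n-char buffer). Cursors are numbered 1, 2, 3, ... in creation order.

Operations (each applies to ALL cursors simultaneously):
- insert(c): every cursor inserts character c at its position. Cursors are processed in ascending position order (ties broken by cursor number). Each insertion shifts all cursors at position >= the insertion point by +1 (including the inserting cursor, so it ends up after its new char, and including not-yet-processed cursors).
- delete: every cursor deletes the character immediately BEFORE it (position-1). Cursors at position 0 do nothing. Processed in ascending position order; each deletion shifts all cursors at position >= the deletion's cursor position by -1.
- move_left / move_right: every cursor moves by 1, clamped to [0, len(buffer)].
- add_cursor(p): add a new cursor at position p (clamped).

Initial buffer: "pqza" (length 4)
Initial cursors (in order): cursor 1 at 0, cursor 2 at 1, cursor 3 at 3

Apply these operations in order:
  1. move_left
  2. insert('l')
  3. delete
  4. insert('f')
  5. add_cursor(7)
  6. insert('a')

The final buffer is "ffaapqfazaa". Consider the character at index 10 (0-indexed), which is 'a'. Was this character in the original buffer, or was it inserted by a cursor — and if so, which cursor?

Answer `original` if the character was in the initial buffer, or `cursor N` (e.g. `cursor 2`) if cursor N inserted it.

Answer: cursor 4

Derivation:
After op 1 (move_left): buffer="pqza" (len 4), cursors c1@0 c2@0 c3@2, authorship ....
After op 2 (insert('l')): buffer="llpqlza" (len 7), cursors c1@2 c2@2 c3@5, authorship 12..3..
After op 3 (delete): buffer="pqza" (len 4), cursors c1@0 c2@0 c3@2, authorship ....
After op 4 (insert('f')): buffer="ffpqfza" (len 7), cursors c1@2 c2@2 c3@5, authorship 12..3..
After op 5 (add_cursor(7)): buffer="ffpqfza" (len 7), cursors c1@2 c2@2 c3@5 c4@7, authorship 12..3..
After op 6 (insert('a')): buffer="ffaapqfazaa" (len 11), cursors c1@4 c2@4 c3@8 c4@11, authorship 1212..33..4
Authorship (.=original, N=cursor N): 1 2 1 2 . . 3 3 . . 4
Index 10: author = 4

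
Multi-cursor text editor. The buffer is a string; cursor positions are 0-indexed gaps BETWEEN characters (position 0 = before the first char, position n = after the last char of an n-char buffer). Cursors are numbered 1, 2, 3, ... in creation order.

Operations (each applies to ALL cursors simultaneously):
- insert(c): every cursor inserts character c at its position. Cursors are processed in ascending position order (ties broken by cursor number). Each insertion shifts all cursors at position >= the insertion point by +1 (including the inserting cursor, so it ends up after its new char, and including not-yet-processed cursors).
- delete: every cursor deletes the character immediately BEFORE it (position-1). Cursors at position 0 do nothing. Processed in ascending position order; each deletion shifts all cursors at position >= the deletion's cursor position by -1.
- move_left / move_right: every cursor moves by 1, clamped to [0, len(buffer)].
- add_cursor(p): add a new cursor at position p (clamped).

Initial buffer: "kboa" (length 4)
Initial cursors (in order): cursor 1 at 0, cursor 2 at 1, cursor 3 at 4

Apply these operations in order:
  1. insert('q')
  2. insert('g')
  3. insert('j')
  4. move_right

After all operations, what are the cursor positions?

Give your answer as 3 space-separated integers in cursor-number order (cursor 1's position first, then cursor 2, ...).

Answer: 4 8 13

Derivation:
After op 1 (insert('q')): buffer="qkqboaq" (len 7), cursors c1@1 c2@3 c3@7, authorship 1.2...3
After op 2 (insert('g')): buffer="qgkqgboaqg" (len 10), cursors c1@2 c2@5 c3@10, authorship 11.22...33
After op 3 (insert('j')): buffer="qgjkqgjboaqgj" (len 13), cursors c1@3 c2@7 c3@13, authorship 111.222...333
After op 4 (move_right): buffer="qgjkqgjboaqgj" (len 13), cursors c1@4 c2@8 c3@13, authorship 111.222...333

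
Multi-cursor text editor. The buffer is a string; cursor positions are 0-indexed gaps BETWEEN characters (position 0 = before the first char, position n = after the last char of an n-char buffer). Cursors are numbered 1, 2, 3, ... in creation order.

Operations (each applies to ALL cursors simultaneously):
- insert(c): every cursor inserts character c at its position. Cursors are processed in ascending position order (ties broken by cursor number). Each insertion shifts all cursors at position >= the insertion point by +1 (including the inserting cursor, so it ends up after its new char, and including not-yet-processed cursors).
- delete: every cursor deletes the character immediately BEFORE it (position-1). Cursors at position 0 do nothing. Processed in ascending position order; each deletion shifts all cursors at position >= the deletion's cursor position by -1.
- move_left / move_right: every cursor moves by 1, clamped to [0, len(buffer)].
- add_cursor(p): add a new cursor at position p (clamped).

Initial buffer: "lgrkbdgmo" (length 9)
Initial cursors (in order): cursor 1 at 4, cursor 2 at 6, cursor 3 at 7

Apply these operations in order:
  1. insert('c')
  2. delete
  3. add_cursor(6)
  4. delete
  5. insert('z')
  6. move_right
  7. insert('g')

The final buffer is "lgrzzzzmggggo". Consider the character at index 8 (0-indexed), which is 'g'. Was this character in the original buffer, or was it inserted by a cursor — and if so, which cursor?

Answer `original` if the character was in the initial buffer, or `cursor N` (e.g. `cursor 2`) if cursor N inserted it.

After op 1 (insert('c')): buffer="lgrkcbdcgcmo" (len 12), cursors c1@5 c2@8 c3@10, authorship ....1..2.3..
After op 2 (delete): buffer="lgrkbdgmo" (len 9), cursors c1@4 c2@6 c3@7, authorship .........
After op 3 (add_cursor(6)): buffer="lgrkbdgmo" (len 9), cursors c1@4 c2@6 c4@6 c3@7, authorship .........
After op 4 (delete): buffer="lgrmo" (len 5), cursors c1@3 c2@3 c3@3 c4@3, authorship .....
After op 5 (insert('z')): buffer="lgrzzzzmo" (len 9), cursors c1@7 c2@7 c3@7 c4@7, authorship ...1234..
After op 6 (move_right): buffer="lgrzzzzmo" (len 9), cursors c1@8 c2@8 c3@8 c4@8, authorship ...1234..
After op 7 (insert('g')): buffer="lgrzzzzmggggo" (len 13), cursors c1@12 c2@12 c3@12 c4@12, authorship ...1234.1234.
Authorship (.=original, N=cursor N): . . . 1 2 3 4 . 1 2 3 4 .
Index 8: author = 1

Answer: cursor 1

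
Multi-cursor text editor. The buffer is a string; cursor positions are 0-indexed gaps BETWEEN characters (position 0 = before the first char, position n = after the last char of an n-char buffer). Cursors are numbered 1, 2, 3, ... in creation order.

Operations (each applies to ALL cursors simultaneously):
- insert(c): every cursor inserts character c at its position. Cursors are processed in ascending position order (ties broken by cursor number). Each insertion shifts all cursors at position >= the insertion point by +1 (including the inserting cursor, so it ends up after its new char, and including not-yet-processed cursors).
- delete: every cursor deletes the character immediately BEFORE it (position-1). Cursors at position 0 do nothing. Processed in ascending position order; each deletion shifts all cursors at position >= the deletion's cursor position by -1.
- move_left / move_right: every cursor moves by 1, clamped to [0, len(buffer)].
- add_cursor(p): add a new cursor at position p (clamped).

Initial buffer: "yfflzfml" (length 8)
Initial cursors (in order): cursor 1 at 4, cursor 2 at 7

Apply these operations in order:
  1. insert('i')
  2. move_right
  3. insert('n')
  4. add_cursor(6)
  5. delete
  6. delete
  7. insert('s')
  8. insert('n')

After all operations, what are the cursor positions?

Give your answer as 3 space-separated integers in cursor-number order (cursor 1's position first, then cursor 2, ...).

After op 1 (insert('i')): buffer="yfflizfmil" (len 10), cursors c1@5 c2@9, authorship ....1...2.
After op 2 (move_right): buffer="yfflizfmil" (len 10), cursors c1@6 c2@10, authorship ....1...2.
After op 3 (insert('n')): buffer="yffliznfmiln" (len 12), cursors c1@7 c2@12, authorship ....1.1..2.2
After op 4 (add_cursor(6)): buffer="yffliznfmiln" (len 12), cursors c3@6 c1@7 c2@12, authorship ....1.1..2.2
After op 5 (delete): buffer="yfflifmil" (len 9), cursors c1@5 c3@5 c2@9, authorship ....1..2.
After op 6 (delete): buffer="yfffmi" (len 6), cursors c1@3 c3@3 c2@6, authorship .....2
After op 7 (insert('s')): buffer="yffssfmis" (len 9), cursors c1@5 c3@5 c2@9, authorship ...13..22
After op 8 (insert('n')): buffer="yffssnnfmisn" (len 12), cursors c1@7 c3@7 c2@12, authorship ...1313..222

Answer: 7 12 7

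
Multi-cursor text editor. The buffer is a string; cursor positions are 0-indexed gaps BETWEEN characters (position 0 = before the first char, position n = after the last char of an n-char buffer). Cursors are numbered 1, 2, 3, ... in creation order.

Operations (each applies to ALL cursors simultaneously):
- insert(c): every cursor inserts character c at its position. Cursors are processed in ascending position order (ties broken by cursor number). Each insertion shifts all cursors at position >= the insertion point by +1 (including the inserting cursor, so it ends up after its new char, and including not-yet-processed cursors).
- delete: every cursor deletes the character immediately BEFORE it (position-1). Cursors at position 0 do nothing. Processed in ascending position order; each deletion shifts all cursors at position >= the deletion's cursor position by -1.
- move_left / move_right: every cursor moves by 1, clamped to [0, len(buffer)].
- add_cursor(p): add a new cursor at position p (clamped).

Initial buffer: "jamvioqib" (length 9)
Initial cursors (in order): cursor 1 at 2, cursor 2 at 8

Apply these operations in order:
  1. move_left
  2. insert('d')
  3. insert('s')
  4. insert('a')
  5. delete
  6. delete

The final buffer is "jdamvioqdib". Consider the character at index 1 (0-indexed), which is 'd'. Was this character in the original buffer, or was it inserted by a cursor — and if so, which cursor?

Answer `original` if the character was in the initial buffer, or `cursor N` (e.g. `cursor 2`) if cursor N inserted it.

After op 1 (move_left): buffer="jamvioqib" (len 9), cursors c1@1 c2@7, authorship .........
After op 2 (insert('d')): buffer="jdamvioqdib" (len 11), cursors c1@2 c2@9, authorship .1......2..
After op 3 (insert('s')): buffer="jdsamvioqdsib" (len 13), cursors c1@3 c2@11, authorship .11......22..
After op 4 (insert('a')): buffer="jdsaamvioqdsaib" (len 15), cursors c1@4 c2@13, authorship .111......222..
After op 5 (delete): buffer="jdsamvioqdsib" (len 13), cursors c1@3 c2@11, authorship .11......22..
After op 6 (delete): buffer="jdamvioqdib" (len 11), cursors c1@2 c2@9, authorship .1......2..
Authorship (.=original, N=cursor N): . 1 . . . . . . 2 . .
Index 1: author = 1

Answer: cursor 1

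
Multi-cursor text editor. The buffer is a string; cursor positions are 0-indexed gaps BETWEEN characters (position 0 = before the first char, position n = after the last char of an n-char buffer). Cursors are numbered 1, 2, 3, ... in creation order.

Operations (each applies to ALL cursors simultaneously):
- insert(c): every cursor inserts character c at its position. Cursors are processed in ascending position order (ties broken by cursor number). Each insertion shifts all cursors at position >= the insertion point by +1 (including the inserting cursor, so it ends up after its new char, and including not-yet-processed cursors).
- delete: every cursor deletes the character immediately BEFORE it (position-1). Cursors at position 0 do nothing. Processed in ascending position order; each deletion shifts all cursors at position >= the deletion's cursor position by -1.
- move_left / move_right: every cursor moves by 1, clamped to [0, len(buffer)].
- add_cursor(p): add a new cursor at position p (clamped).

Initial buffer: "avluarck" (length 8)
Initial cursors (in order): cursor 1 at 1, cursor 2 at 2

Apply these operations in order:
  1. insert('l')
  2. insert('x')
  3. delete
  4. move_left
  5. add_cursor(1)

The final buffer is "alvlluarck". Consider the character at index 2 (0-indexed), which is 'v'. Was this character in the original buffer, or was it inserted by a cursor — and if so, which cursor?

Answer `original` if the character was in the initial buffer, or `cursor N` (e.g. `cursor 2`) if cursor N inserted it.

Answer: original

Derivation:
After op 1 (insert('l')): buffer="alvlluarck" (len 10), cursors c1@2 c2@4, authorship .1.2......
After op 2 (insert('x')): buffer="alxvlxluarck" (len 12), cursors c1@3 c2@6, authorship .11.22......
After op 3 (delete): buffer="alvlluarck" (len 10), cursors c1@2 c2@4, authorship .1.2......
After op 4 (move_left): buffer="alvlluarck" (len 10), cursors c1@1 c2@3, authorship .1.2......
After op 5 (add_cursor(1)): buffer="alvlluarck" (len 10), cursors c1@1 c3@1 c2@3, authorship .1.2......
Authorship (.=original, N=cursor N): . 1 . 2 . . . . . .
Index 2: author = original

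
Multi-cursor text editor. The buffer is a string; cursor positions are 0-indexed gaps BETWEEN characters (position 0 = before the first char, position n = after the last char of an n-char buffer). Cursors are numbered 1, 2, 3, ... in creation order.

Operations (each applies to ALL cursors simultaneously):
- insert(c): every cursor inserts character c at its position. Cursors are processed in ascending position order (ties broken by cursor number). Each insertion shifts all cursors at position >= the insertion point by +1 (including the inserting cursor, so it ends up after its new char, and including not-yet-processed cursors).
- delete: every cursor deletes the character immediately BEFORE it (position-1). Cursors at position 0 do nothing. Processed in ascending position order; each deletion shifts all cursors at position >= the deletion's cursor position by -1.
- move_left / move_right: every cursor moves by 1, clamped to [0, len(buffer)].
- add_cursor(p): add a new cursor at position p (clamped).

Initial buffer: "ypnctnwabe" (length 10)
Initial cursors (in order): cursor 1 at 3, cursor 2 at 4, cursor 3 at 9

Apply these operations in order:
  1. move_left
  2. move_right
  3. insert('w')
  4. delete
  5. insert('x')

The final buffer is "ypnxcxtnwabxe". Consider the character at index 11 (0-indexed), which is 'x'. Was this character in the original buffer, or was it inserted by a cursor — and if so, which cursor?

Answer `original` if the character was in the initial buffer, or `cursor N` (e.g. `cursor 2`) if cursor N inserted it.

Answer: cursor 3

Derivation:
After op 1 (move_left): buffer="ypnctnwabe" (len 10), cursors c1@2 c2@3 c3@8, authorship ..........
After op 2 (move_right): buffer="ypnctnwabe" (len 10), cursors c1@3 c2@4 c3@9, authorship ..........
After op 3 (insert('w')): buffer="ypnwcwtnwabwe" (len 13), cursors c1@4 c2@6 c3@12, authorship ...1.2.....3.
After op 4 (delete): buffer="ypnctnwabe" (len 10), cursors c1@3 c2@4 c3@9, authorship ..........
After op 5 (insert('x')): buffer="ypnxcxtnwabxe" (len 13), cursors c1@4 c2@6 c3@12, authorship ...1.2.....3.
Authorship (.=original, N=cursor N): . . . 1 . 2 . . . . . 3 .
Index 11: author = 3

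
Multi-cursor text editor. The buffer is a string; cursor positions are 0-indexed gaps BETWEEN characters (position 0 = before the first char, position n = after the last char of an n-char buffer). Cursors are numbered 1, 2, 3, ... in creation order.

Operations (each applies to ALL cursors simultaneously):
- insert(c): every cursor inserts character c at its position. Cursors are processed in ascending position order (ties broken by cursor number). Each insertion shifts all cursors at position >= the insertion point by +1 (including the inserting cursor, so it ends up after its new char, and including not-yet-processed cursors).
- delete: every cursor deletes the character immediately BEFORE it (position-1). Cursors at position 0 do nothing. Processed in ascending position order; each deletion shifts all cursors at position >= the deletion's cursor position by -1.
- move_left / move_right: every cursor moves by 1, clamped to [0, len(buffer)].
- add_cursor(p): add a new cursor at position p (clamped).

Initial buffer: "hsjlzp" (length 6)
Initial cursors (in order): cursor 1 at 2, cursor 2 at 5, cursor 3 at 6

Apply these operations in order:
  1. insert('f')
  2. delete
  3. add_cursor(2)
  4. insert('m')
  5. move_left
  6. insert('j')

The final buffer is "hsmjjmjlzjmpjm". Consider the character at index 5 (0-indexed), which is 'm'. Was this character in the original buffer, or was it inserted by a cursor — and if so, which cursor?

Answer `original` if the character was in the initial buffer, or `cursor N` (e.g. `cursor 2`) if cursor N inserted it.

After op 1 (insert('f')): buffer="hsfjlzfpf" (len 9), cursors c1@3 c2@7 c3@9, authorship ..1...2.3
After op 2 (delete): buffer="hsjlzp" (len 6), cursors c1@2 c2@5 c3@6, authorship ......
After op 3 (add_cursor(2)): buffer="hsjlzp" (len 6), cursors c1@2 c4@2 c2@5 c3@6, authorship ......
After op 4 (insert('m')): buffer="hsmmjlzmpm" (len 10), cursors c1@4 c4@4 c2@8 c3@10, authorship ..14...2.3
After op 5 (move_left): buffer="hsmmjlzmpm" (len 10), cursors c1@3 c4@3 c2@7 c3@9, authorship ..14...2.3
After op 6 (insert('j')): buffer="hsmjjmjlzjmpjm" (len 14), cursors c1@5 c4@5 c2@10 c3@13, authorship ..1144...22.33
Authorship (.=original, N=cursor N): . . 1 1 4 4 . . . 2 2 . 3 3
Index 5: author = 4

Answer: cursor 4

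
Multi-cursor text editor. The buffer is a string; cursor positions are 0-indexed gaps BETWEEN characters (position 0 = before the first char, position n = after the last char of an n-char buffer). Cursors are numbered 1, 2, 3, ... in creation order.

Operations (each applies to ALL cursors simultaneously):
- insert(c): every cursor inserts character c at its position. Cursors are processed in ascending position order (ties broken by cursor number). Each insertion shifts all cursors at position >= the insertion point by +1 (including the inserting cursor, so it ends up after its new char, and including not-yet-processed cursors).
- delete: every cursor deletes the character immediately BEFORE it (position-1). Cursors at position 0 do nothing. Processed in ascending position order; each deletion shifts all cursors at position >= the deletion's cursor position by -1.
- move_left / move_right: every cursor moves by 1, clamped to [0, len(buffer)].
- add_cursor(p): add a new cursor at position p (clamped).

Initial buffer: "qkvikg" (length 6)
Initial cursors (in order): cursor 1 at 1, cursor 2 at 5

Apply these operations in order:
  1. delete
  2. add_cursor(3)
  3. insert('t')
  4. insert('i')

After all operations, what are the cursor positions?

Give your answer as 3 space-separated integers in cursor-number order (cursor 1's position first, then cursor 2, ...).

Answer: 2 9 9

Derivation:
After op 1 (delete): buffer="kvig" (len 4), cursors c1@0 c2@3, authorship ....
After op 2 (add_cursor(3)): buffer="kvig" (len 4), cursors c1@0 c2@3 c3@3, authorship ....
After op 3 (insert('t')): buffer="tkvittg" (len 7), cursors c1@1 c2@6 c3@6, authorship 1...23.
After op 4 (insert('i')): buffer="tikvittiig" (len 10), cursors c1@2 c2@9 c3@9, authorship 11...2323.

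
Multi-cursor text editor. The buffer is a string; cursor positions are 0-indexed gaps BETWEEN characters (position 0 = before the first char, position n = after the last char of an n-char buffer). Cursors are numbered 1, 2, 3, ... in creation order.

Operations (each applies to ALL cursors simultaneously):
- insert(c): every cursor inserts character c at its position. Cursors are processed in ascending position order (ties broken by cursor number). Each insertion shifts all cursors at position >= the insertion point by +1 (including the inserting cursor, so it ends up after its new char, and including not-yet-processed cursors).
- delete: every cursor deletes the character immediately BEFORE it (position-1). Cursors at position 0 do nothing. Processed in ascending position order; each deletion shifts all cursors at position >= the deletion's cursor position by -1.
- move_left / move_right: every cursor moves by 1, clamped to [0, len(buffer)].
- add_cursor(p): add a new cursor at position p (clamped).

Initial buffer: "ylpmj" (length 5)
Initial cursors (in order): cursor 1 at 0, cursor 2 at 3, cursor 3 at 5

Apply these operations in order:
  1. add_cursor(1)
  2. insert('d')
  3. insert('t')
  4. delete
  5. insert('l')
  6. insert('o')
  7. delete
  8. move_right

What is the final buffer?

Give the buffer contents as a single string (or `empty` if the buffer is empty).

Answer: dlydllpdlmjdl

Derivation:
After op 1 (add_cursor(1)): buffer="ylpmj" (len 5), cursors c1@0 c4@1 c2@3 c3@5, authorship .....
After op 2 (insert('d')): buffer="dydlpdmjd" (len 9), cursors c1@1 c4@3 c2@6 c3@9, authorship 1.4..2..3
After op 3 (insert('t')): buffer="dtydtlpdtmjdt" (len 13), cursors c1@2 c4@5 c2@9 c3@13, authorship 11.44..22..33
After op 4 (delete): buffer="dydlpdmjd" (len 9), cursors c1@1 c4@3 c2@6 c3@9, authorship 1.4..2..3
After op 5 (insert('l')): buffer="dlydllpdlmjdl" (len 13), cursors c1@2 c4@5 c2@9 c3@13, authorship 11.44..22..33
After op 6 (insert('o')): buffer="dloydlolpdlomjdlo" (len 17), cursors c1@3 c4@7 c2@12 c3@17, authorship 111.444..222..333
After op 7 (delete): buffer="dlydllpdlmjdl" (len 13), cursors c1@2 c4@5 c2@9 c3@13, authorship 11.44..22..33
After op 8 (move_right): buffer="dlydllpdlmjdl" (len 13), cursors c1@3 c4@6 c2@10 c3@13, authorship 11.44..22..33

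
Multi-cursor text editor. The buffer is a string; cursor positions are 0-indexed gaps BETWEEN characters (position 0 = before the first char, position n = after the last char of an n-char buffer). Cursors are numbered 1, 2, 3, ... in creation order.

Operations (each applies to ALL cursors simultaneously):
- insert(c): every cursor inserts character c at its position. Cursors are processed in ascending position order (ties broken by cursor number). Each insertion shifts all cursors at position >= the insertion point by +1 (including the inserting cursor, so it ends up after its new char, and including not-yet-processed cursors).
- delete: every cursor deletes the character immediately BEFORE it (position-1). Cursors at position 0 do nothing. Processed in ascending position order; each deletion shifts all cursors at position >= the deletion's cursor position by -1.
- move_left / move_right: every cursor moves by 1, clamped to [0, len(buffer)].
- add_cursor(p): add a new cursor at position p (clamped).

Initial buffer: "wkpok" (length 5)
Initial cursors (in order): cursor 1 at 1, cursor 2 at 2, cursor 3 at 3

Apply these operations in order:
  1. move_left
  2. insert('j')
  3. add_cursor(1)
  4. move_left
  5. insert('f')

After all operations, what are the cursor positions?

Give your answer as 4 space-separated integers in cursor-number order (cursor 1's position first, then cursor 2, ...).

After op 1 (move_left): buffer="wkpok" (len 5), cursors c1@0 c2@1 c3@2, authorship .....
After op 2 (insert('j')): buffer="jwjkjpok" (len 8), cursors c1@1 c2@3 c3@5, authorship 1.2.3...
After op 3 (add_cursor(1)): buffer="jwjkjpok" (len 8), cursors c1@1 c4@1 c2@3 c3@5, authorship 1.2.3...
After op 4 (move_left): buffer="jwjkjpok" (len 8), cursors c1@0 c4@0 c2@2 c3@4, authorship 1.2.3...
After op 5 (insert('f')): buffer="ffjwfjkfjpok" (len 12), cursors c1@2 c4@2 c2@5 c3@8, authorship 141.22.33...

Answer: 2 5 8 2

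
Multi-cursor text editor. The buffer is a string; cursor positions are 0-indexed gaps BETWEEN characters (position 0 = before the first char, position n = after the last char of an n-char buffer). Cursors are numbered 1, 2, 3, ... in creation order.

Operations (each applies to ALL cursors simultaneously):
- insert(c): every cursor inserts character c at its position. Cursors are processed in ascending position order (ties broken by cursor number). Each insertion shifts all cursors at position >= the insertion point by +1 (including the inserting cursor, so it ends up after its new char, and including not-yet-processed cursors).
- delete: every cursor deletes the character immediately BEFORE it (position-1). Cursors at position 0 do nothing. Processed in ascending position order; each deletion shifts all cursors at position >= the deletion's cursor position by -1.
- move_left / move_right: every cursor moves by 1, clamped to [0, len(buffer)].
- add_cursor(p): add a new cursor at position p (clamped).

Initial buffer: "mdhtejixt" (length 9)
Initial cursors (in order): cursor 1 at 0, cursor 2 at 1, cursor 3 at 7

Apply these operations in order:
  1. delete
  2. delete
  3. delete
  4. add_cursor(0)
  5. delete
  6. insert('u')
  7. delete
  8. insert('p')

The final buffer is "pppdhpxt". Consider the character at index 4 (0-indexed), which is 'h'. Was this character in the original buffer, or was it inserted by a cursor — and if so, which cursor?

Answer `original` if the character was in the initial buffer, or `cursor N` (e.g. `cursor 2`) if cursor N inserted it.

After op 1 (delete): buffer="dhtejxt" (len 7), cursors c1@0 c2@0 c3@5, authorship .......
After op 2 (delete): buffer="dhtext" (len 6), cursors c1@0 c2@0 c3@4, authorship ......
After op 3 (delete): buffer="dhtxt" (len 5), cursors c1@0 c2@0 c3@3, authorship .....
After op 4 (add_cursor(0)): buffer="dhtxt" (len 5), cursors c1@0 c2@0 c4@0 c3@3, authorship .....
After op 5 (delete): buffer="dhxt" (len 4), cursors c1@0 c2@0 c4@0 c3@2, authorship ....
After op 6 (insert('u')): buffer="uuudhuxt" (len 8), cursors c1@3 c2@3 c4@3 c3@6, authorship 124..3..
After op 7 (delete): buffer="dhxt" (len 4), cursors c1@0 c2@0 c4@0 c3@2, authorship ....
After op 8 (insert('p')): buffer="pppdhpxt" (len 8), cursors c1@3 c2@3 c4@3 c3@6, authorship 124..3..
Authorship (.=original, N=cursor N): 1 2 4 . . 3 . .
Index 4: author = original

Answer: original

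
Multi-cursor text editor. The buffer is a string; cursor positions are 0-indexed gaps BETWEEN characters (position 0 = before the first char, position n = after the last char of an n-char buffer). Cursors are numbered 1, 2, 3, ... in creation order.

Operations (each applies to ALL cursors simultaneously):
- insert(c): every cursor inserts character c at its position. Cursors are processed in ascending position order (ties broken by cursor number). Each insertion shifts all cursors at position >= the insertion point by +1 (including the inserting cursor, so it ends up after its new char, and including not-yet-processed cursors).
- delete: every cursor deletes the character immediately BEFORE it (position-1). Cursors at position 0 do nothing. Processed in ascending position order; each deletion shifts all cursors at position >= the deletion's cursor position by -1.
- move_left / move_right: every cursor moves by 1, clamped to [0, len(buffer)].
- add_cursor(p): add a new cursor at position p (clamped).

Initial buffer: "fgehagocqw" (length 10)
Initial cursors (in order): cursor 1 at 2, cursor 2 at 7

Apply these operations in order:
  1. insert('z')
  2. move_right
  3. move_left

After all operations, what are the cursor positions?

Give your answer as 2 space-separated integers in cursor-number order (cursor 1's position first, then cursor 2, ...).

After op 1 (insert('z')): buffer="fgzehagozcqw" (len 12), cursors c1@3 c2@9, authorship ..1.....2...
After op 2 (move_right): buffer="fgzehagozcqw" (len 12), cursors c1@4 c2@10, authorship ..1.....2...
After op 3 (move_left): buffer="fgzehagozcqw" (len 12), cursors c1@3 c2@9, authorship ..1.....2...

Answer: 3 9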